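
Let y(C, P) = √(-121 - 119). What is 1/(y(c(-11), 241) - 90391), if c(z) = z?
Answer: -90391/8170533121 - 4*I*√15/8170533121 ≈ -1.1063e-5 - 1.8961e-9*I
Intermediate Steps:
y(C, P) = 4*I*√15 (y(C, P) = √(-240) = 4*I*√15)
1/(y(c(-11), 241) - 90391) = 1/(4*I*√15 - 90391) = 1/(-90391 + 4*I*√15)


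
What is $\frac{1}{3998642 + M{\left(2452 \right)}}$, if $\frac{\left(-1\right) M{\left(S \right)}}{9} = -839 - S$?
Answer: $\frac{1}{4028261} \approx 2.4825 \cdot 10^{-7}$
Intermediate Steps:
$M{\left(S \right)} = 7551 + 9 S$ ($M{\left(S \right)} = - 9 \left(-839 - S\right) = 7551 + 9 S$)
$\frac{1}{3998642 + M{\left(2452 \right)}} = \frac{1}{3998642 + \left(7551 + 9 \cdot 2452\right)} = \frac{1}{3998642 + \left(7551 + 22068\right)} = \frac{1}{3998642 + 29619} = \frac{1}{4028261}$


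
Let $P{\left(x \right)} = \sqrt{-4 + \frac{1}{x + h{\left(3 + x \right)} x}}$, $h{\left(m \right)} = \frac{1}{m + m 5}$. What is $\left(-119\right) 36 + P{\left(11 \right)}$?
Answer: $-4284 + \frac{2 i \sqrt{854590}}{935} \approx -4284.0 + 1.9774 i$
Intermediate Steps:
$h{\left(m \right)} = \frac{1}{6 m}$ ($h{\left(m \right)} = \frac{1}{m + 5 m} = \frac{1}{6 m}$)
$P{\left(x \right)} = \sqrt{-4 + \frac{1}{x + \frac{x}{6 \left(3 + x\right)}}}$ ($P{\left(x \right)} = \sqrt{-4 + \frac{1}{x + \frac{1}{6 \left(3 + x\right)} x}} = \sqrt{-4 + \frac{1}{x + \frac{x}{6 \left(3 + x\right)}}}$)
$\left(-119\right) 36 + P{\left(11 \right)} = \left(-119\right) 36 + \sqrt{2} \sqrt{\frac{-35 - 132 + \frac{9}{11}}{19 + 6 \cdot 11}} = -4284 + \sqrt{2} \sqrt{\frac{-35 - 132 + 9 \cdot \frac{1}{11}}{19 + 66}} = -4284 + \sqrt{2} \sqrt{\frac{-35 - 132 + \frac{9}{11}}{85}} = -4284 + \sqrt{2} \sqrt{\frac{1}{85} \left(- \frac{1828}{11}\right)} = -4284 + \sqrt{2} \sqrt{- \frac{1828}{935}} = -4284 + \sqrt{2} \frac{2 i \sqrt{427295}}{935} = -4284 + \frac{2 i \sqrt{854590}}{935}$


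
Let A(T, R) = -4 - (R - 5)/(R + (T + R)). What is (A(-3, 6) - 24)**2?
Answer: 64009/81 ≈ 790.23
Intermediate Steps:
A(T, R) = -4 - (-5 + R)/(T + 2*R) (A(T, R) = -4 - (-5 + R)/(R + (R + T)) = -4 - (-5 + R)/(T + 2*R))
(A(-3, 6) - 24)**2 = ((5 - 9*6 - 4*(-3))/(-3 + 2*6) - 24)**2 = ((5 - 54 + 12)/(-3 + 12) - 24)**2 = (-37/9 - 24)**2 = (-253/9)**2 = 64009/81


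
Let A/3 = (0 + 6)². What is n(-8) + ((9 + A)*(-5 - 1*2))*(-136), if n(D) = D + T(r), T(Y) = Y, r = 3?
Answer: 111379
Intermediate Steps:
A = 108 (A = 3*(0 + 6)² = 3*6² = 3*36 = 108)
n(D) = 3 + D (n(D) = D + 3 = 3 + D)
n(-8) + ((9 + A)*(-5 - 1*2))*(-136) = (3 - 8) + ((9 + 108)*(-5 - 1*2))*(-136) = -5 + (117*(-5 - 2))*(-136) = -5 + (117*(-7))*(-136) = -5 - 819*(-136) = -5 + 111384 = 111379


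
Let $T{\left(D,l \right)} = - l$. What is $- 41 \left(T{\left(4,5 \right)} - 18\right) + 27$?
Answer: $970$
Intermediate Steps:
$- 41 \left(T{\left(4,5 \right)} - 18\right) + 27 = - 41 \left(\left(-1\right) 5 - 18\right) + 27 = - 41 \left(-5 - 18\right) + 27 = \left(-41\right) \left(-23\right) + 27 = 943 + 27 = 970$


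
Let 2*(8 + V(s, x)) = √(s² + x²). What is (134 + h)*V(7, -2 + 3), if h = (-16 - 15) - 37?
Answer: -528 + 165*√2 ≈ -294.65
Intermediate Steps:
V(s, x) = -8 + √(s² + x²)/2
h = -68 (h = -31 - 37 = -68)
(134 + h)*V(7, -2 + 3) = (134 - 68)*(-8 + √(7² + (-2 + 3)²)/2) = 66*(-8 + √(49 + 1²)/2) = 66*(-8 + √(49 + 1)/2) = 66*(-8 + √50/2) = 66*(-8 + (5*√2)/2) = 66*(-8 + 5*√2/2) = -528 + 165*√2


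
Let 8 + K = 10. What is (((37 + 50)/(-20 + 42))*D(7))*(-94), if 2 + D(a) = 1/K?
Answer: 12267/22 ≈ 557.59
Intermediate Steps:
K = 2 (K = -8 + 10 = 2)
D(a) = -3/2 (D(a) = -2 + 1/2 = -2 + ½ = -3/2)
(((37 + 50)/(-20 + 42))*D(7))*(-94) = (((37 + 50)/(-20 + 42))*(-3/2))*(-94) = ((87/22)*(-3/2))*(-94) = -261/44*(-94) = 12267/22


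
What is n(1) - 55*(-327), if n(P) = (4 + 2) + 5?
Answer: 17996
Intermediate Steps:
n(P) = 11 (n(P) = 6 + 5 = 11)
n(1) - 55*(-327) = 11 - 55*(-327) = 11 + 17985 = 17996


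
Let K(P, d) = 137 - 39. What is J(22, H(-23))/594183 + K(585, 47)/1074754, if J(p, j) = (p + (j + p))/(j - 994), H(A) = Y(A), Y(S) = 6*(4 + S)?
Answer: 16148499913/176892354007014 ≈ 9.1290e-5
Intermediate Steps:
K(P, d) = 98
Y(S) = 24 + 6*S
H(A) = 24 + 6*A
J(p, j) = (j + 2*p)/(-994 + j)
J(22, H(-23))/594183 + K(585, 47)/1074754 = (((24 + 6*(-23)) + 2*22)/(-994 + (24 + 6*(-23))))/594183 + 98/1074754 = (((24 - 138) + 44)/(-994 + (24 - 138)))*(1/594183) + 98*(1/1074754) = ((-114 + 44)/(-994 - 114))*(1/594183) + 49/537377 = (-70/(-1108))*(1/594183) + 49/537377 = -1/1108*(-70)*(1/594183) + 49/537377 = (35/554)*(1/594183) + 49/537377 = 35/329177382 + 49/537377 = 16148499913/176892354007014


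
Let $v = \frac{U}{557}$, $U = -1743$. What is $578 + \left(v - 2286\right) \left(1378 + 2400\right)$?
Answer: $- \frac{4816798064}{557} \approx -8.6477 \cdot 10^{6}$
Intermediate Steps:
$v = - \frac{1743}{557} \approx -3.1293$
$578 + \left(v - 2286\right) \left(1378 + 2400\right) = 578 + \left(- \frac{1743}{557} - 2286\right) \left(1378 + 2400\right) = 578 - \frac{4817120010}{557} = - \frac{4816798064}{557}$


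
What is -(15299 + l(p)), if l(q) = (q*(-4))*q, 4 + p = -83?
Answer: 14977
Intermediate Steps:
p = -87 (p = -4 - 83 = -87)
l(q) = -4*q² (l(q) = (-4*q)*q = -4*q²)
-(15299 + l(p)) = -(15299 - 4*(-87)²) = -(15299 - 4*7569) = -(15299 - 30276) = -1*(-14977) = 14977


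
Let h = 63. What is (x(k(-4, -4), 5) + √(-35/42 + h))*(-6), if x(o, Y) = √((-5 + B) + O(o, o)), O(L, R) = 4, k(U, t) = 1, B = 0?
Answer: -√2238 - 6*I ≈ -47.307 - 6.0*I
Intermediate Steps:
x(o, Y) = I (x(o, Y) = √((-5 + 0) + 4) = √(-5 + 4) = √(-1) = I)
(x(k(-4, -4), 5) + √(-35/42 + h))*(-6) = (I + √(-35/42 + 63))*(-6) = (I + √(-35*1/42 + 63))*(-6) = (I + √(-⅚ + 63))*(-6) = (I + √(373/6))*(-6) = (I + √2238/6)*(-6) = -√2238 - 6*I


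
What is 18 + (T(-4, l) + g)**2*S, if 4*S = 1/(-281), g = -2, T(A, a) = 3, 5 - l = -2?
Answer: 20231/1124 ≈ 17.999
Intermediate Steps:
l = 7 (l = 5 - 1*(-2) = 5 + 2 = 7)
S = -1/1124 (S = (1/4)/(-281) = (1/4)*(-1/281) = -1/1124 ≈ -0.00088968)
18 + (T(-4, l) + g)**2*S = 18 + (3 - 2)**2*(-1/1124) = 18 + 1**2*(-1/1124) = 18 + 1*(-1/1124) = 18 - 1/1124 = 20231/1124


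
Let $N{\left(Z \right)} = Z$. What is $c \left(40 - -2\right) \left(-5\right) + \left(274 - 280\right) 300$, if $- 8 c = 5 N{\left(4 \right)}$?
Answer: $-1275$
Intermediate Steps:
$c = - \frac{5}{2}$ ($c = - \frac{5 \cdot 4}{8} = \left(- \frac{1}{8}\right) 20 = - \frac{5}{2} \approx -2.5$)
$c \left(40 - -2\right) \left(-5\right) + \left(274 - 280\right) 300 = - \frac{5 \left(40 - -2\right)}{2} \left(-5\right) + \left(274 - 280\right) 300 = - \frac{5 \left(40 + 2\right)}{2} \left(-5\right) - 1800 = \left(- \frac{5}{2}\right) 42 \left(-5\right) - 1800 = \left(-105\right) \left(-5\right) - 1800 = 525 - 1800 = -1275$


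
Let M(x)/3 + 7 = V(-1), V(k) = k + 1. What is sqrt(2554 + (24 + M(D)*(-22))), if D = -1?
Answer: 4*sqrt(190) ≈ 55.136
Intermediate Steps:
V(k) = 1 + k
M(x) = -21 (M(x) = -21 + 3*(1 - 1) = -21 + 3*0 = -21 + 0 = -21)
sqrt(2554 + (24 + M(D)*(-22))) = sqrt(2554 + (24 - 21*(-22))) = sqrt(2554 + (24 + 462)) = sqrt(2554 + 486) = sqrt(3040) = 4*sqrt(190)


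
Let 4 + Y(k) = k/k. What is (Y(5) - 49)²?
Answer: 2704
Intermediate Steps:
Y(k) = -3 (Y(k) = -4 + k/k = -4 + 1 = -3)
(Y(5) - 49)² = (-3 - 49)² = (-52)² = 2704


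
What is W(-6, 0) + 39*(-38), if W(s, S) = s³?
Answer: -1698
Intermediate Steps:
W(-6, 0) + 39*(-38) = (-6)³ + 39*(-38) = -216 - 1482 = -1698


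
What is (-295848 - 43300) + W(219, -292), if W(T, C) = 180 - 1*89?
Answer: -339057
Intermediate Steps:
W(T, C) = 91 (W(T, C) = 180 - 89 = 91)
(-295848 - 43300) + W(219, -292) = (-295848 - 43300) + 91 = -339148 + 91 = -339057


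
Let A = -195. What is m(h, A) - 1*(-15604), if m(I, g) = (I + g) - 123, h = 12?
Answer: 15298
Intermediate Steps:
m(I, g) = -123 + I + g
m(h, A) - 1*(-15604) = (-123 + 12 - 195) - 1*(-15604) = -306 + 15604 = 15298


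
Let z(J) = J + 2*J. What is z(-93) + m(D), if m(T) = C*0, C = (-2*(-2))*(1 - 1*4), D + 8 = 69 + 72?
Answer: -279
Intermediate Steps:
D = 133 (D = -8 + (69 + 72) = -8 + 141 = 133)
C = -12 (C = 4*(1 - 4) = 4*(-3) = -12)
m(T) = 0 (m(T) = -12*0 = 0)
z(J) = 3*J
z(-93) + m(D) = 3*(-93) + 0 = -279 + 0 = -279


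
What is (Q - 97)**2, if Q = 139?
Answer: 1764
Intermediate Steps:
(Q - 97)**2 = (139 - 97)**2 = 42**2 = 1764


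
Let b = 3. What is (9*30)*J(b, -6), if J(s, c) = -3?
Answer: -810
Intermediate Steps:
(9*30)*J(b, -6) = (9*30)*(-3) = 270*(-3) = -810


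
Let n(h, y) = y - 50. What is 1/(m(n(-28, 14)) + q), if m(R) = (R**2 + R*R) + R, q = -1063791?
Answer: -1/1061235 ≈ -9.4230e-7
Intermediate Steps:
n(h, y) = -50 + y
m(R) = R + 2*R**2 (m(R) = (R**2 + R**2) + R = 2*R**2 + R = R + 2*R**2)
1/(m(n(-28, 14)) + q) = 1/((-50 + 14)*(1 + 2*(-50 + 14)) - 1063791) = 1/(-36*(1 + 2*(-36)) - 1063791) = 1/(-36*(1 - 72) - 1063791) = 1/(-36*(-71) - 1063791) = 1/(2556 - 1063791) = 1/(-1061235) = -1/1061235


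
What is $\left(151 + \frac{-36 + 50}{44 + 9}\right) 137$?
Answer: $\frac{1098329}{53} \approx 20723.0$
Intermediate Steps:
$\left(151 + \frac{-36 + 50}{44 + 9}\right) 137 = \left(151 + \frac{14}{53}\right) 137 = \frac{8017}{53} \cdot 137 = \frac{1098329}{53}$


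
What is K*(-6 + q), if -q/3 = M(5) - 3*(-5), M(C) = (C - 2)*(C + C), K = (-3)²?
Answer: -1269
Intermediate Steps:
K = 9
M(C) = 2*C*(-2 + C) (M(C) = (-2 + C)*(2*C) = 2*C*(-2 + C))
q = -135 (q = -3*(2*5*(-2 + 5) - 3*(-5)) = -3*(2*5*3 + 15) = -3*(30 + 15) = -3*45 = -135)
K*(-6 + q) = 9*(-6 - 135) = 9*(-141) = -1269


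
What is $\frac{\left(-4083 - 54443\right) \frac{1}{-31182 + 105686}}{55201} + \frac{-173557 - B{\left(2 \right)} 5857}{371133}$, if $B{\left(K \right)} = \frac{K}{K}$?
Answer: $- \frac{368948418100907}{763178473129716} \approx -0.48344$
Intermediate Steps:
$B{\left(K \right)} = 1$
$\frac{\left(-4083 - 54443\right) \frac{1}{-31182 + 105686}}{55201} + \frac{-173557 - B{\left(2 \right)} 5857}{371133} = \frac{\left(-4083 - 54443\right) \frac{1}{-31182 + 105686}}{55201} + \frac{-173557 - 1 \cdot 5857}{371133} = - \frac{58526}{74504} \cdot \frac{1}{55201} + \left(-173557 - 5857\right) \frac{1}{371133} = \left(-58526\right) \frac{1}{74504} \cdot \frac{1}{55201} + \left(-173557 - 5857\right) \frac{1}{371133} = \left(- \frac{29263}{37252}\right) \frac{1}{55201} - \frac{179414}{371133} = - \frac{29263}{2056347652} - \frac{179414}{371133} = - \frac{368948418100907}{763178473129716}$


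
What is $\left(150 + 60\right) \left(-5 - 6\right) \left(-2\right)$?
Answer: $4620$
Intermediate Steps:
$\left(150 + 60\right) \left(-5 - 6\right) \left(-2\right) = 210 \left(\left(-11\right) \left(-2\right)\right) = 210 \cdot 22 = 4620$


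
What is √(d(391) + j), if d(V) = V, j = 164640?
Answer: √165031 ≈ 406.24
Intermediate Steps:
√(d(391) + j) = √(391 + 164640) = √165031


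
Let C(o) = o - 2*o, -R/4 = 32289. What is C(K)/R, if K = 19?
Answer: 19/129156 ≈ 0.00014711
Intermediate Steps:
R = -129156 (R = -4*32289 = -129156)
C(o) = -o
C(K)/R = -1*19/(-129156) = -19*(-1/129156) = 19/129156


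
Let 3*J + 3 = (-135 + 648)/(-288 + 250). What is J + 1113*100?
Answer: 222589/2 ≈ 1.1129e+5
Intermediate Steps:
J = -11/2 (J = -1 + ((-135 + 648)/(-288 + 250))/3 = -1 + (513/(-38))/3 = -1 + (513*(-1/38))/3 = -1 + (⅓)*(-27/2) = -1 - 9/2 = -11/2 ≈ -5.5000)
J + 1113*100 = -11/2 + 1113*100 = -11/2 + 111300 = 222589/2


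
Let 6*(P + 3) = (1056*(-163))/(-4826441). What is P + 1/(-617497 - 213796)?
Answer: -12012716547496/4012186618213 ≈ -2.9941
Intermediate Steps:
P = -14450635/4826441 (P = -3 + ((1056*(-163))/(-4826441))/6 = -3 + (-172128*(-1/4826441))/6 = -3 + (1/6)*(172128/4826441) = -3 + 28688/4826441 = -14450635/4826441 ≈ -2.9941)
P + 1/(-617497 - 213796) = -14450635/4826441 + 1/(-617497 - 213796) = -14450635/4826441 + 1/(-831293) = -14450635/4826441 - 1/831293 = -12012716547496/4012186618213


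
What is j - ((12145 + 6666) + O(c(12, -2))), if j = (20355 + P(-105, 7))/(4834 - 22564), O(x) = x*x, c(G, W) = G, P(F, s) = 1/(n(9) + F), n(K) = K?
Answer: -32264880479/1702080 ≈ -18956.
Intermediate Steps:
P(F, s) = 1/(9 + F)
O(x) = x²
j = -1954079/1702080 (j = (20355 + 1/(9 - 105))/(4834 - 22564) = (20355 + 1/(-96))/(-17730) = (20355 - 1/96)*(-1/17730) = (1954079/96)*(-1/17730) = -1954079/1702080 ≈ -1.1481)
j - ((12145 + 6666) + O(c(12, -2))) = -1954079/1702080 - ((12145 + 6666) + 12²) = -1954079/1702080 - (18811 + 144) = -1954079/1702080 - 1*18955 = -1954079/1702080 - 18955 = -32264880479/1702080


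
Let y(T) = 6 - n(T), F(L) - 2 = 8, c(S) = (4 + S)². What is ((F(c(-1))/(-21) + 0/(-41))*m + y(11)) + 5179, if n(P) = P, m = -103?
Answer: 109684/21 ≈ 5223.0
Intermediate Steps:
F(L) = 10 (F(L) = 2 + 8 = 10)
y(T) = 6 - T
((F(c(-1))/(-21) + 0/(-41))*m + y(11)) + 5179 = ((10/(-21) + 0/(-41))*(-103) + (6 - 1*11)) + 5179 = ((10*(-1/21) + 0*(-1/41))*(-103) + (6 - 11)) + 5179 = ((-10/21 + 0)*(-103) - 5) + 5179 = (-10/21*(-103) - 5) + 5179 = (1030/21 - 5) + 5179 = 925/21 + 5179 = 109684/21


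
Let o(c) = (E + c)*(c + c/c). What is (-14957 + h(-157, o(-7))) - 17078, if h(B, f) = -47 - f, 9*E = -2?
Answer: -96376/3 ≈ -32125.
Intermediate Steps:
E = -2/9 (E = (⅑)*(-2) = -2/9 ≈ -0.22222)
o(c) = (1 + c)*(-2/9 + c) (o(c) = (-2/9 + c)*(c + c/c) = (-2/9 + c)*(c + 1) = (-2/9 + c)*(1 + c) = (1 + c)*(-2/9 + c))
(-14957 + h(-157, o(-7))) - 17078 = (-14957 + (-47 - (-2/9 + (-7)² + (7/9)*(-7)))) - 17078 = (-14957 + (-47 - (-2/9 + 49 - 49/9))) - 17078 = (-14957 + (-47 - 1*130/3)) - 17078 = (-14957 + (-47 - 130/3)) - 17078 = (-14957 - 271/3) - 17078 = -45142/3 - 17078 = -96376/3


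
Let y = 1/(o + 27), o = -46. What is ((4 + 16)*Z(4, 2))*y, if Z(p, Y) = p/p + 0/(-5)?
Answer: -20/19 ≈ -1.0526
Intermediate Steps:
Z(p, Y) = 1 (Z(p, Y) = 1 + 0*(-⅕) = 1 + 0 = 1)
y = -1/19 (y = 1/(-46 + 27) = 1/(-19) = -1/19 ≈ -0.052632)
((4 + 16)*Z(4, 2))*y = ((4 + 16)*1)*(-1/19) = (20*1)*(-1/19) = 20*(-1/19) = -20/19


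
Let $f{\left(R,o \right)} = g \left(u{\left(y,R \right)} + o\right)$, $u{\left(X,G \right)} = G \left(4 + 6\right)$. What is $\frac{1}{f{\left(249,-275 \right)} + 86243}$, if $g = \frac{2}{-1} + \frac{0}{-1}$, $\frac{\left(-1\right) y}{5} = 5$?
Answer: $\frac{1}{81813} \approx 1.2223 \cdot 10^{-5}$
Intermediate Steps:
$y = -25$ ($y = \left(-5\right) 5 = -25$)
$g = -2$ ($g = 2 \left(-1\right) + 0 \left(-1\right) = -2 + 0 = -2$)
$u{\left(X,G \right)} = 10 G$ ($u{\left(X,G \right)} = G 10 = 10 G$)
$f{\left(R,o \right)} = - 20 R - 2 o$ ($f{\left(R,o \right)} = - 2 \left(10 R + o\right) = - 2 \left(o + 10 R\right) = - 20 R - 2 o$)
$\frac{1}{f{\left(249,-275 \right)} + 86243} = \frac{1}{\left(\left(-20\right) 249 - -550\right) + 86243} = \frac{1}{\left(-4980 + 550\right) + 86243} = \frac{1}{-4430 + 86243} = \frac{1}{81813}$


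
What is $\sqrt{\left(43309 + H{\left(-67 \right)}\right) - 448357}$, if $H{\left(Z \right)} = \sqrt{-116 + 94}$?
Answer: $\sqrt{-405048 + i \sqrt{22}} \approx 0.004 + 636.43 i$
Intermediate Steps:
$H{\left(Z \right)} = i \sqrt{22}$ ($H{\left(Z \right)} = \sqrt{-22} = i \sqrt{22}$)
$\sqrt{\left(43309 + H{\left(-67 \right)}\right) - 448357} = \sqrt{\left(43309 + i \sqrt{22}\right) - 448357} = \sqrt{-405048 + i \sqrt{22}}$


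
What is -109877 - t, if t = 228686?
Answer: -338563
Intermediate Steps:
-109877 - t = -109877 - 1*228686 = -109877 - 228686 = -338563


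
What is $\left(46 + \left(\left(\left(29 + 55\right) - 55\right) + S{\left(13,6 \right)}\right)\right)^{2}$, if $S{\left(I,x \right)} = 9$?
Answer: $7056$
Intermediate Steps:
$\left(46 + \left(\left(\left(29 + 55\right) - 55\right) + S{\left(13,6 \right)}\right)\right)^{2} = \left(46 + \left(\left(\left(29 + 55\right) - 55\right) + 9\right)\right)^{2} = \left(46 + \left(\left(84 - 55\right) + 9\right)\right)^{2} = \left(46 + \left(29 + 9\right)\right)^{2} = \left(46 + 38\right)^{2} = 84^{2} = 7056$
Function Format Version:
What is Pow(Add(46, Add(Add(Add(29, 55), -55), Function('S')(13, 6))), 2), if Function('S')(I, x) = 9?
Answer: 7056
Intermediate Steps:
Pow(Add(46, Add(Add(Add(29, 55), -55), Function('S')(13, 6))), 2) = Pow(Add(46, Add(Add(Add(29, 55), -55), 9)), 2) = Pow(Add(46, Add(Add(84, -55), 9)), 2) = Pow(Add(46, Add(29, 9)), 2) = Pow(Add(46, 38), 2) = Pow(84, 2) = 7056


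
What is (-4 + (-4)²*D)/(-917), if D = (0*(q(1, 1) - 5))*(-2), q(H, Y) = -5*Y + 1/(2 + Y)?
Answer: 4/917 ≈ 0.0043620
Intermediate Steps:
q(H, Y) = 1/(2 + Y) - 5*Y
D = 0 (D = (0*((1 - 10*1 - 5*1²)/(2 + 1) - 5))*(-2) = (0*((1 - 10 - 5*1)/3 - 5))*(-2) = (0*((1 - 10 - 5)/3 - 5))*(-2) = (0*((⅓)*(-14) - 5))*(-2) = (0*(-14/3 - 5))*(-2) = (0*(-29/3))*(-2) = 0*(-2) = 0)
(-4 + (-4)²*D)/(-917) = (-4 + (-4)²*0)/(-917) = (-4 + 16*0)*(-1/917) = (-4 + 0)*(-1/917) = -4*(-1/917) = 4/917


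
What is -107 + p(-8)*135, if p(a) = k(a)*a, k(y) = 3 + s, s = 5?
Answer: -8747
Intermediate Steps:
k(y) = 8 (k(y) = 3 + 5 = 8)
p(a) = 8*a
-107 + p(-8)*135 = -107 + (8*(-8))*135 = -107 - 64*135 = -107 - 8640 = -8747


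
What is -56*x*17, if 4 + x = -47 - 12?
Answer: 59976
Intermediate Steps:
x = -63 (x = -4 + (-47 - 12) = -4 - 59 = -63)
-56*x*17 = -56*(-63)*17 = 3528*17 = 59976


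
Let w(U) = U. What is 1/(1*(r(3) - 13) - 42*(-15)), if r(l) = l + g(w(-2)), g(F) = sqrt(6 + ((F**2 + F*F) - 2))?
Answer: 155/96097 - sqrt(3)/192194 ≈ 0.0016039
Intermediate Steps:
g(F) = sqrt(4 + 2*F**2) (g(F) = sqrt(6 + ((F**2 + F**2) - 2)) = sqrt(6 + (2*F**2 - 2)) = sqrt(6 + (-2 + 2*F**2)) = sqrt(4 + 2*F**2))
r(l) = l + 2*sqrt(3) (r(l) = l + sqrt(4 + 2*(-2)**2) = l + sqrt(4 + 2*4) = l + sqrt(4 + 8) = l + sqrt(12) = l + 2*sqrt(3))
1/(1*(r(3) - 13) - 42*(-15)) = 1/(1*((3 + 2*sqrt(3)) - 13) - 42*(-15)) = 1/(1*(-10 + 2*sqrt(3)) + 630) = 1/((-10 + 2*sqrt(3)) + 630) = 1/(620 + 2*sqrt(3))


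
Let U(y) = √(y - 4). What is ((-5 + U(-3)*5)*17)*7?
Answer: -595 + 595*I*√7 ≈ -595.0 + 1574.2*I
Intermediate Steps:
U(y) = √(-4 + y)
((-5 + U(-3)*5)*17)*7 = ((-5 + √(-4 - 3)*5)*17)*7 = ((-5 + √(-7)*5)*17)*7 = ((-5 + (I*√7)*5)*17)*7 = ((-5 + 5*I*√7)*17)*7 = (-85 + 85*I*√7)*7 = -595 + 595*I*√7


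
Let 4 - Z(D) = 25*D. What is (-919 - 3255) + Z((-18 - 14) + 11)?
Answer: -3645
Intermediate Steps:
Z(D) = 4 - 25*D
(-919 - 3255) + Z((-18 - 14) + 11) = (-919 - 3255) + (4 - 25*((-18 - 14) + 11)) = -4174 + (4 - 25*(-32 + 11)) = -4174 + (4 - 25*(-21)) = -4174 + (4 + 525) = -4174 + 529 = -3645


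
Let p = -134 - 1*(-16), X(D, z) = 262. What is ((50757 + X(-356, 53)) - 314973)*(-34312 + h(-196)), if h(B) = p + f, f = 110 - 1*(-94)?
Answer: 9034089604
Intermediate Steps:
p = -118 (p = -134 + 16 = -118)
f = 204 (f = 110 + 94 = 204)
h(B) = 86 (h(B) = -118 + 204 = 86)
((50757 + X(-356, 53)) - 314973)*(-34312 + h(-196)) = ((50757 + 262) - 314973)*(-34312 + 86) = (51019 - 314973)*(-34226) = -263954*(-34226) = 9034089604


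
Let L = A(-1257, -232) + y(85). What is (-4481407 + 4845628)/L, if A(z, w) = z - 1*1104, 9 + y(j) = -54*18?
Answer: -121407/1114 ≈ -108.98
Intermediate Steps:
y(j) = -981 (y(j) = -9 - 54*18 = -9 - 972 = -981)
A(z, w) = -1104 + z (A(z, w) = z - 1104 = -1104 + z)
L = -3342 (L = (-1104 - 1257) - 981 = -2361 - 981 = -3342)
(-4481407 + 4845628)/L = (-4481407 + 4845628)/(-3342) = 364221*(-1/3342) = -121407/1114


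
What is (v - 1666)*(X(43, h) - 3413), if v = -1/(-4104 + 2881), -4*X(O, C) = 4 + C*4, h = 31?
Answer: 7019246065/1223 ≈ 5.7394e+6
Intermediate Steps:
X(O, C) = -1 - C (X(O, C) = -(4 + C*4)/4 = -(4 + 4*C)/4 = -1 - C)
v = 1/1223 (v = -1/(-1223) = -1*(-1/1223) = 1/1223 ≈ 0.00081766)
(v - 1666)*(X(43, h) - 3413) = (1/1223 - 1666)*((-1 - 1*31) - 3413) = -2037517*((-1 - 31) - 3413)/1223 = -2037517*(-32 - 3413)/1223 = -2037517/1223*(-3445) = 7019246065/1223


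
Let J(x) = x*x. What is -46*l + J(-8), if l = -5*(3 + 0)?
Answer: 754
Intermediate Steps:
J(x) = x²
l = -15 (l = -5*3 = -15)
-46*l + J(-8) = -46*(-15) + (-8)² = 690 + 64 = 754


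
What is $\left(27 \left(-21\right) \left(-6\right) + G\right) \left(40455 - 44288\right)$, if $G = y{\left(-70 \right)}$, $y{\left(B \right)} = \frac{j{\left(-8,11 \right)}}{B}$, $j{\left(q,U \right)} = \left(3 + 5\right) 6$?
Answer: $- \frac{456303318}{35} \approx -1.3037 \cdot 10^{7}$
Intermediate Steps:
$j{\left(q,U \right)} = 48$ ($j{\left(q,U \right)} = 8 \cdot 6 = 48$)
$y{\left(B \right)} = \frac{48}{B}$
$G = - \frac{24}{35}$ ($G = \frac{48}{-70} = 48 \left(- \frac{1}{70}\right) = - \frac{24}{35} \approx -0.68571$)
$\left(27 \left(-21\right) \left(-6\right) + G\right) \left(40455 - 44288\right) = \left(27 \left(-21\right) \left(-6\right) - \frac{24}{35}\right) \left(40455 - 44288\right) = \left(\left(-567\right) \left(-6\right) - \frac{24}{35}\right) \left(-3833\right) = \left(3402 - \frac{24}{35}\right) \left(-3833\right) = \frac{119046}{35} \left(-3833\right) = - \frac{456303318}{35}$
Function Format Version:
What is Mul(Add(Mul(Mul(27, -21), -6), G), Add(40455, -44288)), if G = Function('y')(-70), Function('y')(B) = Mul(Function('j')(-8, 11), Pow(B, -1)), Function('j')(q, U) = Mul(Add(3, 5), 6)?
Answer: Rational(-456303318, 35) ≈ -1.3037e+7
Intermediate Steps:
Function('j')(q, U) = 48 (Function('j')(q, U) = Mul(8, 6) = 48)
Function('y')(B) = Mul(48, Pow(B, -1))
G = Rational(-24, 35) (G = Mul(48, Pow(-70, -1)) = Mul(48, Rational(-1, 70)) = Rational(-24, 35) ≈ -0.68571)
Mul(Add(Mul(Mul(27, -21), -6), G), Add(40455, -44288)) = Mul(Add(Mul(Mul(27, -21), -6), Rational(-24, 35)), Add(40455, -44288)) = Mul(Add(Mul(-567, -6), Rational(-24, 35)), -3833) = Mul(Add(3402, Rational(-24, 35)), -3833) = Mul(Rational(119046, 35), -3833) = Rational(-456303318, 35)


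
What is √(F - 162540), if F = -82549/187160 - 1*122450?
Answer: I*√2495722964303710/93580 ≈ 533.84*I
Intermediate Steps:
F = -22917824549/187160 (F = -82549*1/187160 - 122450 = -82549/187160 - 122450 = -22917824549/187160 ≈ -1.2245e+5)
√(F - 162540) = √(-22917824549/187160 - 162540) = √(-53338810949/187160) = I*√2495722964303710/93580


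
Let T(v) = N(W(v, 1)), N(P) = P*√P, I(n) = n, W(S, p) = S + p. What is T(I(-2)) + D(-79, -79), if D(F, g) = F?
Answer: -79 - I ≈ -79.0 - 1.0*I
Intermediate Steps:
N(P) = P^(3/2)
T(v) = (1 + v)^(3/2) (T(v) = (v + 1)^(3/2) = (1 + v)^(3/2))
T(I(-2)) + D(-79, -79) = (1 - 2)^(3/2) - 79 = (-1)^(3/2) - 79 = -I - 79 = -79 - I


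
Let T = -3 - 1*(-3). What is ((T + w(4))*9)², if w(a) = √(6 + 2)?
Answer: 648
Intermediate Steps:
T = 0 (T = -3 + 3 = 0)
w(a) = 2*√2 (w(a) = √8 = 2*√2)
((T + w(4))*9)² = ((0 + 2*√2)*9)² = ((2*√2)*9)² = (18*√2)² = 648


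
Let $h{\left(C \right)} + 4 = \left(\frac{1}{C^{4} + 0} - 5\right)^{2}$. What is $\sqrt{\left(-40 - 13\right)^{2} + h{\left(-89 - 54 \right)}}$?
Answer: $\frac{\sqrt{494851322474817842821}}{418161601} \approx 53.198$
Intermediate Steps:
$h{\left(C \right)} = -4 + \left(-5 + \frac{1}{C^{4}}\right)^{2}$ ($h{\left(C \right)} = -4 + \left(\frac{1}{C^{4} + 0} - 5\right)^{2} = -4 + \left(\frac{1}{C^{4}} - 5\right)^{2} = -4 + \left(-5 + \frac{1}{C^{4}}\right)^{2}$)
$\sqrt{\left(-40 - 13\right)^{2} + h{\left(-89 - 54 \right)}} = \sqrt{\left(-40 - 13\right)^{2} + \left(21 + \frac{1}{\left(-89 - 54\right)^{8}} - \frac{10}{\left(-89 - 54\right)^{4}}\right)} = \sqrt{\left(-53\right)^{2} + \left(21 + \frac{1}{\left(-89 - 54\right)^{8}} - \frac{10}{\left(-89 - 54\right)^{4}}\right)} = \sqrt{2809 + \left(21 + \frac{1}{174859124550883201} - \frac{10}{418161601}\right)} = \sqrt{2809 + \frac{3672041611386931212}{174859124550883201}} = \sqrt{\frac{494851322474817842821}{174859124550883201}} = \frac{\sqrt{494851322474817842821}}{418161601}$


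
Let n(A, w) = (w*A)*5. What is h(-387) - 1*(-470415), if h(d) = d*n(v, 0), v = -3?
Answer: 470415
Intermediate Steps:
n(A, w) = 5*A*w (n(A, w) = (A*w)*5 = 5*A*w)
h(d) = 0 (h(d) = d*(5*(-3)*0) = d*0 = 0)
h(-387) - 1*(-470415) = 0 - 1*(-470415) = 0 + 470415 = 470415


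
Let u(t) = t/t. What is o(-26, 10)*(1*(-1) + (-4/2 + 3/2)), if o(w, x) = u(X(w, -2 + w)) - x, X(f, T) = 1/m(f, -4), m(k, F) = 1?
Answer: 27/2 ≈ 13.500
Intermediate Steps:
X(f, T) = 1 (X(f, T) = 1/1 = 1)
u(t) = 1
o(w, x) = 1 - x
o(-26, 10)*(1*(-1) + (-4/2 + 3/2)) = (1 - 1*10)*(1*(-1) + (-4/2 + 3/2)) = (1 - 10)*(-1 + (-4*½ + 3*(½))) = -9*(-1 + (-2 + 3/2)) = -9*(-1 - ½) = -9*(-3/2) = 27/2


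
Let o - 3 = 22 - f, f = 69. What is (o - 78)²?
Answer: 14884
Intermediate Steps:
o = -44 (o = 3 + (22 - 1*69) = 3 + (22 - 69) = 3 - 47 = -44)
(o - 78)² = (-44 - 78)² = (-122)² = 14884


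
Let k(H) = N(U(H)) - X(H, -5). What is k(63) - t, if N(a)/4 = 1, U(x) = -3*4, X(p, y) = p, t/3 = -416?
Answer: 1189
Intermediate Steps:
t = -1248 (t = 3*(-416) = -1248)
U(x) = -12
N(a) = 4 (N(a) = 4*1 = 4)
k(H) = 4 - H
k(63) - t = (4 - 1*63) - 1*(-1248) = (4 - 63) + 1248 = -59 + 1248 = 1189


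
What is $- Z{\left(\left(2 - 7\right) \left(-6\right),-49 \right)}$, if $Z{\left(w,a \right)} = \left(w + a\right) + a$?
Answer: $68$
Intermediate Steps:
$Z{\left(w,a \right)} = w + 2 a$ ($Z{\left(w,a \right)} = \left(a + w\right) + a = w + 2 a$)
$- Z{\left(\left(2 - 7\right) \left(-6\right),-49 \right)} = - (\left(2 - 7\right) \left(-6\right) + 2 \left(-49\right)) = - (\left(-5\right) \left(-6\right) - 98) = - (30 - 98) = \left(-1\right) \left(-68\right) = 68$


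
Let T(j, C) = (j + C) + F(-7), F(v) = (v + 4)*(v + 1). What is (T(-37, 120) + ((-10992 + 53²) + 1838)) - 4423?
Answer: -10667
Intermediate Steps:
F(v) = (1 + v)*(4 + v) (F(v) = (4 + v)*(1 + v) = (1 + v)*(4 + v))
T(j, C) = 18 + C + j (T(j, C) = (j + C) + (4 + (-7)² + 5*(-7)) = (C + j) + (4 + 49 - 35) = (C + j) + 18 = 18 + C + j)
(T(-37, 120) + ((-10992 + 53²) + 1838)) - 4423 = ((18 + 120 - 37) + ((-10992 + 53²) + 1838)) - 4423 = (101 + ((-10992 + 2809) + 1838)) - 4423 = (101 + (-8183 + 1838)) - 4423 = (101 - 6345) - 4423 = -6244 - 4423 = -10667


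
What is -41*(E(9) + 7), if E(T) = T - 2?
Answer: -574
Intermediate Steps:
E(T) = -2 + T
-41*(E(9) + 7) = -41*((-2 + 9) + 7) = -41*(7 + 7) = -41*14 = -574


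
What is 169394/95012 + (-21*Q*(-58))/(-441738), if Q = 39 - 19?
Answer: 6042772871/3497534238 ≈ 1.7277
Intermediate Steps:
Q = 20
169394/95012 + (-21*Q*(-58))/(-441738) = 169394/95012 + (-21*20*(-58))/(-441738) = 169394*(1/95012) - 420*(-58)*(-1/441738) = 84697/47506 + 24360*(-1/441738) = 84697/47506 - 4060/73623 = 6042772871/3497534238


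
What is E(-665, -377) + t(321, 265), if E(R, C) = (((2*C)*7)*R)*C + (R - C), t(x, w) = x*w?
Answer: -1323136213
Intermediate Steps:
t(x, w) = w*x
E(R, C) = R - C + 14*R*C² (E(R, C) = ((14*C)*R)*C + (R - C) = (14*C*R)*C + (R - C) = 14*R*C² + (R - C) = R - C + 14*R*C²)
E(-665, -377) + t(321, 265) = (-665 - 1*(-377) + 14*(-665)*(-377)²) + 265*321 = (-665 + 377 + 14*(-665)*142129) + 85065 = (-665 + 377 - 1323220990) + 85065 = -1323221278 + 85065 = -1323136213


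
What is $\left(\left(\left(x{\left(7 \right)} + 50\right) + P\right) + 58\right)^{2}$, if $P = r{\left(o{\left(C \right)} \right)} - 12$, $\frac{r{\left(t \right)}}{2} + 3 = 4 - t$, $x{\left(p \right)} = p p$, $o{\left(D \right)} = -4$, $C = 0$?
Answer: $24025$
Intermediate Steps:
$x{\left(p \right)} = p^{2}$
$r{\left(t \right)} = 2 - 2 t$ ($r{\left(t \right)} = -6 + 2 \left(4 - t\right) = -6 - \left(-8 + 2 t\right) = 2 - 2 t$)
$P = -2$ ($P = \left(2 - -8\right) - 12 = \left(2 + 8\right) - 12 = 10 - 12 = -2$)
$\left(\left(\left(x{\left(7 \right)} + 50\right) + P\right) + 58\right)^{2} = \left(\left(\left(7^{2} + 50\right) - 2\right) + 58\right)^{2} = \left(\left(\left(49 + 50\right) - 2\right) + 58\right)^{2} = \left(\left(99 - 2\right) + 58\right)^{2} = \left(97 + 58\right)^{2} = 155^{2} = 24025$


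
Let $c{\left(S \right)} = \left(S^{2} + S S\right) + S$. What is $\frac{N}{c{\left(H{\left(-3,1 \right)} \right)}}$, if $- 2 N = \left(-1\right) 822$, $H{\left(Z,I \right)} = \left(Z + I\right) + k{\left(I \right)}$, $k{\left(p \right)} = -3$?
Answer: $\frac{137}{15} \approx 9.1333$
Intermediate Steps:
$H{\left(Z,I \right)} = -3 + I + Z$ ($H{\left(Z,I \right)} = \left(Z + I\right) - 3 = \left(I + Z\right) - 3 = -3 + I + Z$)
$N = 411$ ($N = - \frac{\left(-1\right) 822}{2} = \left(- \frac{1}{2}\right) \left(-822\right) = 411$)
$c{\left(S \right)} = S + 2 S^{2}$ ($c{\left(S \right)} = \left(S^{2} + S^{2}\right) + S = 2 S^{2} + S = S + 2 S^{2}$)
$\frac{N}{c{\left(H{\left(-3,1 \right)} \right)}} = \frac{411}{\left(-3 + 1 - 3\right) \left(1 + 2 \left(-3 + 1 - 3\right)\right)} = \frac{411}{\left(-5\right) \left(1 + 2 \left(-5\right)\right)} = \frac{411}{\left(-5\right) \left(1 - 10\right)} = \frac{411}{\left(-5\right) \left(-9\right)} = \frac{411}{45} = 411 \cdot \frac{1}{45} = \frac{137}{15}$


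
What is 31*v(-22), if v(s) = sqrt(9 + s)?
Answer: 31*I*sqrt(13) ≈ 111.77*I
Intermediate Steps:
31*v(-22) = 31*sqrt(9 - 22) = 31*sqrt(-13) = 31*(I*sqrt(13)) = 31*I*sqrt(13)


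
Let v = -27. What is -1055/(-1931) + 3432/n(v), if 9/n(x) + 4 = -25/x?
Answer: -183266857/156411 ≈ -1171.7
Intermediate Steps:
n(x) = 9/(-4 - 25/x)
-1055/(-1931) + 3432/n(v) = -1055/(-1931) + 3432/((-9*(-27)/(25 + 4*(-27)))) = -1055*(-1/1931) + 3432/((-9*(-27)/(25 - 108))) = 1055/1931 + 3432/((-9*(-27)/(-83))) = 1055/1931 + 3432/((-9*(-27)*(-1/83))) = 1055/1931 + 3432/(-243/83) = 1055/1931 + 3432*(-83/243) = 1055/1931 - 94952/81 = -183266857/156411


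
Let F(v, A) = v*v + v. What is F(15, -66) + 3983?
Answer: 4223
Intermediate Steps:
F(v, A) = v + v² (F(v, A) = v² + v = v + v²)
F(15, -66) + 3983 = 15*(1 + 15) + 3983 = 15*16 + 3983 = 240 + 3983 = 4223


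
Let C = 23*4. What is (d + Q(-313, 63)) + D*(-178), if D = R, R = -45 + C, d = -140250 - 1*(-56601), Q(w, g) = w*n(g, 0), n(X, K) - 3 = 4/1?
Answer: -94206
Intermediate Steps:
n(X, K) = 7 (n(X, K) = 3 + 4/1 = 3 + 4*1 = 3 + 4 = 7)
C = 92
Q(w, g) = 7*w (Q(w, g) = w*7 = 7*w)
d = -83649 (d = -140250 + 56601 = -83649)
R = 47 (R = -45 + 92 = 47)
D = 47
(d + Q(-313, 63)) + D*(-178) = (-83649 + 7*(-313)) + 47*(-178) = (-83649 - 2191) - 8366 = -85840 - 8366 = -94206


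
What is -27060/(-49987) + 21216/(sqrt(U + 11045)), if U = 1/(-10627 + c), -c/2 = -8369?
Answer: 27060/49987 + 31824*sqrt(11457445321)/16873999 ≈ 202.42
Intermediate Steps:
c = 16738 (c = -2*(-8369) = 16738)
U = 1/6111 (U = 1/(-10627 + 16738) = 1/6111 ≈ 0.00016364)
-27060/(-49987) + 21216/(sqrt(U + 11045)) = -27060/(-49987) + 21216/(sqrt(1/6111 + 11045)) = -27060*(-1/49987) + 21216/(sqrt(67495996/6111)) = 27060/49987 + 21216/((2*sqrt(11457445321)/2037)) = 27060/49987 + 21216*(3*sqrt(11457445321)/33747998) = 27060/49987 + 31824*sqrt(11457445321)/16873999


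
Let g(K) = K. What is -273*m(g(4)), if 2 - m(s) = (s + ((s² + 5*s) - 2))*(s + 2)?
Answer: 61698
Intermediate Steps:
m(s) = 2 - (2 + s)*(-2 + s² + 6*s) (m(s) = 2 - (s + ((s² + 5*s) - 2))*(s + 2) = 2 - (s + (-2 + s² + 5*s))*(2 + s) = 2 - (-2 + s² + 6*s)*(2 + s) = 2 - (2 + s)*(-2 + s² + 6*s))
-273*m(g(4)) = -273*(6 - 1*4³ - 10*4 - 8*4²) = -273*(6 - 1*64 - 40 - 8*16) = -273*(6 - 64 - 40 - 128) = -273*(-226) = 61698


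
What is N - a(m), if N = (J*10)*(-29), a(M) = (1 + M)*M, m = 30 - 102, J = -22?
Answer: 1268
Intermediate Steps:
m = -72
a(M) = M*(1 + M)
N = 6380 (N = -22*10*(-29) = -220*(-29) = 6380)
N - a(m) = 6380 - (-72)*(1 - 72) = 6380 - (-72)*(-71) = 6380 - 1*5112 = 6380 - 5112 = 1268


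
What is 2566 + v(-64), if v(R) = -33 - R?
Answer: 2597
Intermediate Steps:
2566 + v(-64) = 2566 + (-33 - 1*(-64)) = 2566 + (-33 + 64) = 2566 + 31 = 2597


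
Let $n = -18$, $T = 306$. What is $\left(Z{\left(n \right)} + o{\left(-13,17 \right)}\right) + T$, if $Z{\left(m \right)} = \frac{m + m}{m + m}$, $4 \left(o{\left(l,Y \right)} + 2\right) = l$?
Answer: $\frac{1207}{4} \approx 301.75$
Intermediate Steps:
$o{\left(l,Y \right)} = -2 + \frac{l}{4}$
$Z{\left(m \right)} = 1$ ($Z{\left(m \right)} = \frac{2 m}{2 m} = 2 m \frac{1}{2 m} = 1$)
$\left(Z{\left(n \right)} + o{\left(-13,17 \right)}\right) + T = \left(1 + \left(-2 + \frac{1}{4} \left(-13\right)\right)\right) + 306 = \left(1 - \frac{21}{4}\right) + 306 = - \frac{17}{4} + 306 = \frac{1207}{4}$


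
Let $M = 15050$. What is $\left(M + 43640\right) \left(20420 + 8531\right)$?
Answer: $1699134190$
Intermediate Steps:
$\left(M + 43640\right) \left(20420 + 8531\right) = \left(15050 + 43640\right) \left(20420 + 8531\right) = 58690 \cdot 28951 = 1699134190$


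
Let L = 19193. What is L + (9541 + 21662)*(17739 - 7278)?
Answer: 326433776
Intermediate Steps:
L + (9541 + 21662)*(17739 - 7278) = 19193 + (9541 + 21662)*(17739 - 7278) = 19193 + 31203*10461 = 19193 + 326414583 = 326433776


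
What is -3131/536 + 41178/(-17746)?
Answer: -38817067/4755928 ≈ -8.1618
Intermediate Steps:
-3131/536 + 41178/(-17746) = -3131*1/536 + 41178*(-1/17746) = -3131/536 - 20589/8873 = -38817067/4755928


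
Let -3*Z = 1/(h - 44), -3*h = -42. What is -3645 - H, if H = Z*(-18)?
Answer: -18224/5 ≈ -3644.8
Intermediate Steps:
h = 14 (h = -⅓*(-42) = 14)
Z = 1/90 (Z = -1/(3*(14 - 44)) = -⅓/(-30) = -⅓*(-1/30) = 1/90 ≈ 0.011111)
H = -⅕ (H = (1/90)*(-18) = -⅕ ≈ -0.20000)
-3645 - H = -3645 - 1*(-⅕) = -3645 + ⅕ = -18224/5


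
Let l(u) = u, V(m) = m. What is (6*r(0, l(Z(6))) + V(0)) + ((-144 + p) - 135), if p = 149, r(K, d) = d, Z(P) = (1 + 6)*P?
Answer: 122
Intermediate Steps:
Z(P) = 7*P
(6*r(0, l(Z(6))) + V(0)) + ((-144 + p) - 135) = (6*(7*6) + 0) + ((-144 + 149) - 135) = (6*42 + 0) + (5 - 135) = (252 + 0) - 130 = 252 - 130 = 122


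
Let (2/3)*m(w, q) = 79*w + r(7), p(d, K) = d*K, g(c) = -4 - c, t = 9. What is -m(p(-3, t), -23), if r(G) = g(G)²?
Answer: 3018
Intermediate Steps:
p(d, K) = K*d
r(G) = (-4 - G)²
m(w, q) = 363/2 + 237*w/2 (m(w, q) = 3*(79*w + (4 + 7)²)/2 = 3*(79*w + 11²)/2 = 3*(79*w + 121)/2 = 3*(121 + 79*w)/2 = 363/2 + 237*w/2)
-m(p(-3, t), -23) = -(363/2 + 237*(9*(-3))/2) = -(363/2 + (237/2)*(-27)) = -(363/2 - 6399/2) = -1*(-3018) = 3018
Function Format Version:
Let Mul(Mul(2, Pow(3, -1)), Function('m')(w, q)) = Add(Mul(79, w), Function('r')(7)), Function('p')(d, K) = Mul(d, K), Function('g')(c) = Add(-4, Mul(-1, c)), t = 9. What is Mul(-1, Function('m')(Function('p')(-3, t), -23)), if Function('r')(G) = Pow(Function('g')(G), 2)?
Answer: 3018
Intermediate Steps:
Function('p')(d, K) = Mul(K, d)
Function('r')(G) = Pow(Add(-4, Mul(-1, G)), 2)
Function('m')(w, q) = Add(Rational(363, 2), Mul(Rational(237, 2), w)) (Function('m')(w, q) = Mul(Rational(3, 2), Add(Mul(79, w), Pow(Add(4, 7), 2))) = Mul(Rational(3, 2), Add(Mul(79, w), Pow(11, 2))) = Mul(Rational(3, 2), Add(Mul(79, w), 121)) = Mul(Rational(3, 2), Add(121, Mul(79, w))) = Add(Rational(363, 2), Mul(Rational(237, 2), w)))
Mul(-1, Function('m')(Function('p')(-3, t), -23)) = Mul(-1, Add(Rational(363, 2), Mul(Rational(237, 2), Mul(9, -3)))) = Mul(-1, Add(Rational(363, 2), Mul(Rational(237, 2), -27))) = Mul(-1, Add(Rational(363, 2), Rational(-6399, 2))) = Mul(-1, -3018) = 3018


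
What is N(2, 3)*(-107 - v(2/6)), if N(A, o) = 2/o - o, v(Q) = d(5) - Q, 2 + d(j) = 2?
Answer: 2240/9 ≈ 248.89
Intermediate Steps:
d(j) = 0 (d(j) = -2 + 2 = 0)
v(Q) = -Q (v(Q) = 0 - Q = -Q)
N(A, o) = -o + 2/o
N(2, 3)*(-107 - v(2/6)) = (-1*3 + 2/3)*(-107 - (-1)*2/6) = (-3 + 2*(⅓))*(-107 - (-1)*2*(⅙)) = (-3 + ⅔)*(-107 - (-1)/3) = -7*(-107 - 1*(-⅓))/3 = -7*(-107 + ⅓)/3 = -7/3*(-320/3) = 2240/9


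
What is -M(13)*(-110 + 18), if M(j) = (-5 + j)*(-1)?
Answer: -736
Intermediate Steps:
M(j) = 5 - j
-M(13)*(-110 + 18) = -(5 - 1*13)*(-110 + 18) = -(5 - 13)*(-92) = -(-8)*(-92) = -1*736 = -736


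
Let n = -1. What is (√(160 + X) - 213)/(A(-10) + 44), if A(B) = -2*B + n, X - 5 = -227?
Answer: -71/21 + I*√62/63 ≈ -3.381 + 0.12498*I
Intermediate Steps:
X = -222 (X = 5 - 227 = -222)
A(B) = -1 - 2*B (A(B) = -2*B - 1 = -1 - 2*B)
(√(160 + X) - 213)/(A(-10) + 44) = (√(160 - 222) - 213)/((-1 - 2*(-10)) + 44) = (√(-62) - 213)/((-1 + 20) + 44) = (I*√62 - 213)/(19 + 44) = (-213 + I*√62)/63 = (-213 + I*√62)*(1/63) = -71/21 + I*√62/63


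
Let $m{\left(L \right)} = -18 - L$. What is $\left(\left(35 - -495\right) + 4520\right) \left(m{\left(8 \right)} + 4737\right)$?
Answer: $23790550$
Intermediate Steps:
$\left(\left(35 - -495\right) + 4520\right) \left(m{\left(8 \right)} + 4737\right) = \left(\left(35 - -495\right) + 4520\right) \left(\left(-18 - 8\right) + 4737\right) = \left(\left(35 + 495\right) + 4520\right) \left(\left(-18 - 8\right) + 4737\right) = \left(530 + 4520\right) \left(-26 + 4737\right) = 5050 \cdot 4711 = 23790550$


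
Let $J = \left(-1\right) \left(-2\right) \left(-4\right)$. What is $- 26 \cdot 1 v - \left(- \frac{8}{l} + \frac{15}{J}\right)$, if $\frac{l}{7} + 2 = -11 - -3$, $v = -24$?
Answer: $\frac{175213}{280} \approx 625.76$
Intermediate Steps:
$l = -70$ ($l = -14 + 7 \left(-11 - -3\right) = -14 + 7 \left(-11 + 3\right) = -14 + 7 \left(-8\right) = -14 - 56 = -70$)
$J = -8$ ($J = 2 \left(-4\right) = -8$)
$- 26 \cdot 1 v - \left(- \frac{8}{l} + \frac{15}{J}\right) = - 26 \cdot 1 \left(-24\right) - \left(- \frac{8}{-70} + \frac{15}{-8}\right) = \left(-26\right) \left(-24\right) - \left(\left(-8\right) \left(- \frac{1}{70}\right) + 15 \left(- \frac{1}{8}\right)\right) = 624 - \left(\frac{4}{35} - \frac{15}{8}\right) = 624 - - \frac{493}{280} = 624 + \frac{493}{280} = \frac{175213}{280}$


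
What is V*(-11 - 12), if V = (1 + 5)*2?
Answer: -276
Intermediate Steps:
V = 12 (V = 6*2 = 12)
V*(-11 - 12) = 12*(-11 - 12) = 12*(-23) = -276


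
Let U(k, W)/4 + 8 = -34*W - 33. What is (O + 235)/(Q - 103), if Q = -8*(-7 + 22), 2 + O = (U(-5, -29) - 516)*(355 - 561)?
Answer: 672151/223 ≈ 3014.1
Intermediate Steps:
U(k, W) = -164 - 136*W (U(k, W) = -32 + 4*(-34*W - 33) = -32 + 4*(-33 - 34*W) = -32 + (-132 - 136*W) = -164 - 136*W)
O = -672386 (O = -2 + ((-164 - 136*(-29)) - 516)*(355 - 561) = -2 + ((-164 + 3944) - 516)*(-206) = -2 + (3780 - 516)*(-206) = -2 + 3264*(-206) = -2 - 672384 = -672386)
Q = -120 (Q = -8*15 = -120)
(O + 235)/(Q - 103) = (-672386 + 235)/(-120 - 103) = -672151/(-223) = -672151*(-1/223) = 672151/223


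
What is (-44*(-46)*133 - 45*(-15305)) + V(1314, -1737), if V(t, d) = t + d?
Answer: 957494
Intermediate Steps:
V(t, d) = d + t
(-44*(-46)*133 - 45*(-15305)) + V(1314, -1737) = (-44*(-46)*133 - 45*(-15305)) + (-1737 + 1314) = (2024*133 + 688725) - 423 = (269192 + 688725) - 423 = 957917 - 423 = 957494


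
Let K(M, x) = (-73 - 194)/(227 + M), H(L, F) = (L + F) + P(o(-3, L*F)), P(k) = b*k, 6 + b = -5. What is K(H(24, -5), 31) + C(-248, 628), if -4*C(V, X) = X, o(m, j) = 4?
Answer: -31981/202 ≈ -158.32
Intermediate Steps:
b = -11 (b = -6 - 5 = -11)
P(k) = -11*k
C(V, X) = -X/4
H(L, F) = -44 + F + L (H(L, F) = (L + F) - 11*4 = (F + L) - 44 = -44 + F + L)
K(M, x) = -267/(227 + M)
K(H(24, -5), 31) + C(-248, 628) = -267/(227 + (-44 - 5 + 24)) - ¼*628 = -267/(227 - 25) - 157 = -267/202 - 157 = -31981/202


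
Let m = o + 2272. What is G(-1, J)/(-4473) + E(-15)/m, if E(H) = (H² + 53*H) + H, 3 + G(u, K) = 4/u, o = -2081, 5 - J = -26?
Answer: -373624/122049 ≈ -3.0613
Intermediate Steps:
J = 31 (J = 5 - 1*(-26) = 5 + 26 = 31)
G(u, K) = -3 + 4/u
m = 191 (m = -2081 + 2272 = 191)
E(H) = H² + 54*H
G(-1, J)/(-4473) + E(-15)/m = (-3 + 4/(-1))/(-4473) - 15*(54 - 15)/191 = (-3 + 4*(-1))*(-1/4473) - 15*39*(1/191) = (-3 - 4)*(-1/4473) - 585*1/191 = -7*(-1/4473) - 585/191 = 1/639 - 585/191 = -373624/122049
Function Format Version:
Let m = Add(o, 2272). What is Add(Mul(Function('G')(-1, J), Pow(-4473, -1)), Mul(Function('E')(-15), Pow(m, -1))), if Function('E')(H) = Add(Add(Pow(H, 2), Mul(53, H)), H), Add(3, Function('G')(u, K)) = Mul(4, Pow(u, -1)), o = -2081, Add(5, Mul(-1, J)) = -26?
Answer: Rational(-373624, 122049) ≈ -3.0613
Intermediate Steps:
J = 31 (J = Add(5, Mul(-1, -26)) = Add(5, 26) = 31)
Function('G')(u, K) = Add(-3, Mul(4, Pow(u, -1)))
m = 191 (m = Add(-2081, 2272) = 191)
Function('E')(H) = Add(Pow(H, 2), Mul(54, H))
Add(Mul(Function('G')(-1, J), Pow(-4473, -1)), Mul(Function('E')(-15), Pow(m, -1))) = Add(Mul(Add(-3, Mul(4, Pow(-1, -1))), Pow(-4473, -1)), Mul(Mul(-15, Add(54, -15)), Pow(191, -1))) = Add(Mul(Add(-3, Mul(4, -1)), Rational(-1, 4473)), Mul(Mul(-15, 39), Rational(1, 191))) = Add(Mul(Add(-3, -4), Rational(-1, 4473)), Mul(-585, Rational(1, 191))) = Add(Mul(-7, Rational(-1, 4473)), Rational(-585, 191)) = Add(Rational(1, 639), Rational(-585, 191)) = Rational(-373624, 122049)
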